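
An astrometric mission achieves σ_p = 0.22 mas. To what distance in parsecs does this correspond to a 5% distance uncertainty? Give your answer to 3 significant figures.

227 pc

σ_d/d = σ_p/p, so the condition is σ_p/p ≤ 0.05, i.e. p ≥ σ_p/0.05.
p_min = 0.22/0.05 = 4.4 mas = 0.0044 arcsec.
d_max = 1/p_min = 1/0.0044 = 227.27 pc.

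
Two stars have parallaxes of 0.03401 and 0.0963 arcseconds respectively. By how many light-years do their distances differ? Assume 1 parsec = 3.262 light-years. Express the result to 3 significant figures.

d_A = 1/0.03401″ = 29.403 pc; d_B = 1/0.09630″ = 10.384 pc.
|d_B − d_A| = |10.384 − 29.403| = 19.019 pc = 19.019 × 3.262 ly = 62.04 ly.

62.0 ly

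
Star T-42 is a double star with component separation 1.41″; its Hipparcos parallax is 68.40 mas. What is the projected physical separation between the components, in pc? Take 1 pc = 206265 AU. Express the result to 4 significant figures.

9.994 × 10^-5 pc

d = 1/p = 1/0.06840″ = 14.62 pc.
At distance d (pc), an angle of θ arcsec spans θ·d AU: s = 1.41 × 14.62 = 20.614 AU.
= 20.614 / 206265 = 9.9939 × 10^-5 pc.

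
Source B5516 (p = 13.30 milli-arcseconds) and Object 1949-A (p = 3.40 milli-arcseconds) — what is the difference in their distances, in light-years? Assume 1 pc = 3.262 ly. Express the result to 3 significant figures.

d_A = 1/0.01330″ = 75.188 pc; d_B = 1/0.003400″ = 294.12 pc.
|d_B − d_A| = |294.12 − 75.188| = 218.93 pc = 218.93 × 3.262 ly = 714.15 ly.

714 ly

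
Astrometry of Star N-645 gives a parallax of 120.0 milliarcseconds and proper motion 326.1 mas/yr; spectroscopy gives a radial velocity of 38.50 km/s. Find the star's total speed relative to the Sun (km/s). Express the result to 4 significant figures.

d = 1/p = 1/0.1200″ = 8.3333 pc.
μ = 326.1 mas/yr = 0.3261 ″/yr.
v_t = 4.740 μ d = 4.740 × 0.3261 × 8.3333 = 12.881 km/s.
v = √(v_r² + v_t²) = √(38.50² + 12.881²) = √1648.17 = 40.598 km/s.

40.60 km/s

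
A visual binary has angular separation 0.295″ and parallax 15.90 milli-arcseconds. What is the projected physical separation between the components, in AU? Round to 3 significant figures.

d = 1/p = 1/0.01590″ = 62.893 pc.
At distance d (pc), an angle of θ arcsec spans θ·d AU: s = 0.295 × 62.893 = 18.553 AU.

18.6 AU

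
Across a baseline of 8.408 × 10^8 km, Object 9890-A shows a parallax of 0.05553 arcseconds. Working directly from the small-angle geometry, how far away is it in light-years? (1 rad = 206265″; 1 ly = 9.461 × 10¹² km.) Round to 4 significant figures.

θ = 0.05553″ = 0.05553/206265 = 2.6922 × 10^-7 rad.
d = B/θ = (8.408 × 10^8) / (2.6922 × 10^-7) = 3.1231 × 10^15 km = (3.1231 × 10^15) / (9.461 × 10^12) ly = 330.1 ly.

330.1 ly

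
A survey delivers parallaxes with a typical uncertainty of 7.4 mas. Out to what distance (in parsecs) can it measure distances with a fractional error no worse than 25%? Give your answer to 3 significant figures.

σ_d/d = σ_p/p, so the condition is σ_p/p ≤ 0.25, i.e. p ≥ σ_p/0.25.
p_min = 7.4/0.25 = 29.6 mas = 0.0296 arcsec.
d_max = 1/p_min = 1/0.0296 = 33.784 pc.

33.8 pc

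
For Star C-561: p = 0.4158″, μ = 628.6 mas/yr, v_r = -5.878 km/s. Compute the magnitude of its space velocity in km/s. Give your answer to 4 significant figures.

9.268 km/s

d = 1/p = 1/0.4158″ = 2.405 pc.
μ = 628.6 mas/yr = 0.6286 ″/yr.
v_t = 4.740 μ d = 4.740 × 0.6286 × 2.405 = 7.1659 km/s.
v = √(v_r² + v_t²) = √((-5.878)² + 7.1659²) = √85.901 = 9.2683 km/s.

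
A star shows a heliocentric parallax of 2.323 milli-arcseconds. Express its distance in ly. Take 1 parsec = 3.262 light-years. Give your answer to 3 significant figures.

1400 ly

p = 2.323 milli-arcseconds = 0.002323 arcsec.
d = 1/p = 1/0.002323 = 430.48 pc.
In light-years: 430.48 × 3.262 = 1404.2 ly.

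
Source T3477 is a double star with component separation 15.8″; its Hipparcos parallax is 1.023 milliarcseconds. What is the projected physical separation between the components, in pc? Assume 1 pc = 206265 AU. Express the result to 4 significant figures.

0.07488 pc

d = 1/p = 1/0.001023″ = 977.52 pc.
At distance d (pc), an angle of θ arcsec spans θ·d AU: s = 15.8 × 977.52 = 15445 AU.
= 15445 / 206265 = 0.074879 pc.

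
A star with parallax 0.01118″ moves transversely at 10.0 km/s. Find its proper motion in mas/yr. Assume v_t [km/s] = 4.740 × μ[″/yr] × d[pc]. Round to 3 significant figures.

d = 1/p = 1/0.01118″ = 89.445 pc.
μ = v_t / (4.74 d) = 10.0 / (4.74 × 89.445) = 10.0 / 423.97 = 0.023587 ″/yr = 23.587 mas/yr.

23.6 mas/yr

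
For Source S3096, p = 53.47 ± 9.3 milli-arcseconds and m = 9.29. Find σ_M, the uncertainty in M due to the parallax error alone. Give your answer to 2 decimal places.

σ_M = 0.38 mag

M = m − 5 log₁₀ d + 5 = m + 5 log₁₀ p + 5, so ∂M/∂p = 5/(p ln 10).
σ_M = (5/ln 10) · (σ_p/p) = 2.1715 × 9.3/53.47 = 2.1715 × 0.17393 = 0.37769.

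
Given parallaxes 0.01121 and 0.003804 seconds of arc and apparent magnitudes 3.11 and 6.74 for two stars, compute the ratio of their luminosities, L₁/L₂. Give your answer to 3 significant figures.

d₁ = 1/p₁ = 1/0.01121″ = 89.206 pc; d₂ = 1/p₂ = 1/0.003804″ = 262.88 pc.
M₁ = m₁ − 5 log₁₀ d₁ + 5 = 3.11 − 9.7520 + 5 = -1.6420.
M₂ = 6.74 − 12.0988 + 5 = -0.3588.
L₁/L₂ = 10^(0.4(M₂ − M₁)) = 10^(0.4 × 1.2832) = 10^0.51328 = 3.2605.

L₁/L₂ = 3.26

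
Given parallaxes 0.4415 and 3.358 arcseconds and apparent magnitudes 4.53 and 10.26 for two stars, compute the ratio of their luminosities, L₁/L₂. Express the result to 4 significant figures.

d₁ = 1/p₁ = 1/0.4415″ = 2.265 pc; d₂ = 1/p₂ = 1/3.358″ = 0.2978 pc.
M₁ = m₁ − 5 log₁₀ d₁ + 5 = 4.53 − 1.7753 + 5 = 7.7547.
M₂ = 10.26 − (-2.6304) + 5 = 17.8904.
L₁/L₂ = 10^(0.4(M₂ − M₁)) = 10^(0.4 × 10.1357) = 10^4.05428 = 11331.

L₁/L₂ = 11330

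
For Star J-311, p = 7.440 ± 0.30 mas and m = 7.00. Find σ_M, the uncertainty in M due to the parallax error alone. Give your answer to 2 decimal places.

M = m − 5 log₁₀ d + 5 = m + 5 log₁₀ p + 5, so ∂M/∂p = 5/(p ln 10).
σ_M = (5/ln 10) · (σ_p/p) = 2.1715 × 0.30/7.440 = 2.1715 × 0.040323 = 0.087561.

σ_M = 0.09 mag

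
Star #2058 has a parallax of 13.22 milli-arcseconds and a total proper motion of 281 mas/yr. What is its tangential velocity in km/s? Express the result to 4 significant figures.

100.8 km/s

d = 1/p = 1/0.01322″ = 75.643 pc.
μ = 281 mas/yr = 0.281 ″/yr.
v_t = 4.74 × μ × d = 4.74 × 0.281 × 75.643 = 100.75 km/s.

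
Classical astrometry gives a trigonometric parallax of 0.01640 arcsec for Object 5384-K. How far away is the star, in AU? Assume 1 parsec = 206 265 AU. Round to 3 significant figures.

d = 1/p = 1/0.01640 = 60.976 pc.
In AU: 60.976 × 206265 = 1.2577 × 10^7 AU.

1.26 × 10^7 AU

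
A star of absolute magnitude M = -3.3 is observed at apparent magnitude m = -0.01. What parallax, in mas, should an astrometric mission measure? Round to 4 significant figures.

21.98 mas

m − M = -0.01 − (-3.3) = 3.29.
d = 10^((m−M)/5 + 1) = 10^1.658 = 45.499 pc.
p = 1/d = 1/45.499 = 0.021979 arcsec = 21.979 mas.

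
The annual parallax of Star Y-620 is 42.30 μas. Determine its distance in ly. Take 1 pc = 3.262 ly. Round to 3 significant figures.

77100 ly

p = 42.30 μas = 0.00004230 arcsec.
d = 1/p = 1/0.00004230 = 23641 pc.
In light-years: 23641 × 3.262 = 77117 ly.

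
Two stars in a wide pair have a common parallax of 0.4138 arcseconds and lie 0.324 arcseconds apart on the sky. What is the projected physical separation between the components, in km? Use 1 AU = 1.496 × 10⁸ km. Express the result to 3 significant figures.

d = 1/p = 1/0.4138″ = 2.4166 pc.
At distance d (pc), an angle of θ arcsec spans θ·d AU: s = 0.324 × 2.4166 = 0.78298 AU.
= 0.78298 × 1.496 × 10⁸ km = 1.1713 × 10^8 km.

1.17 × 10^8 km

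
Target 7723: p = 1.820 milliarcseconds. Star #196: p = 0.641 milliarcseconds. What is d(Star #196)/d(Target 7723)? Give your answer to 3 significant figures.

Since d = 1/p, d_B/d_A = p_A/p_B.
= 1.820 / 0.641 = 2.8393.

2.84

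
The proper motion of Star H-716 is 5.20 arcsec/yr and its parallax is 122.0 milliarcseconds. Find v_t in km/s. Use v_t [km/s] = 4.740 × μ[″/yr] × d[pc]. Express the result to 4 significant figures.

202.0 km/s

d = 1/p = 1/0.1220″ = 8.1967 pc.
v_t = 4.74 × μ × d = 4.74 × 5.20 × 8.1967 = 202.03 km/s.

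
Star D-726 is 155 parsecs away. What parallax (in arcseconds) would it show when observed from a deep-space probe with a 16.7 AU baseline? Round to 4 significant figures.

0.1077 arcsec

p (arcsec) = B (AU) / d (pc).
p = 16.7 / 155 = 0.10774 arcsec.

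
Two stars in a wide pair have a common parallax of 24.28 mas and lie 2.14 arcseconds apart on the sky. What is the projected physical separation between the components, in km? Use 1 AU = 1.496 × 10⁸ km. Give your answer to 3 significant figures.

d = 1/p = 1/0.02428″ = 41.186 pc.
At distance d (pc), an angle of θ arcsec spans θ·d AU: s = 2.14 × 41.186 = 88.138 AU.
= 88.138 × 1.496 × 10⁸ km = 1.3185 × 10^10 km.

1.32 × 10^10 km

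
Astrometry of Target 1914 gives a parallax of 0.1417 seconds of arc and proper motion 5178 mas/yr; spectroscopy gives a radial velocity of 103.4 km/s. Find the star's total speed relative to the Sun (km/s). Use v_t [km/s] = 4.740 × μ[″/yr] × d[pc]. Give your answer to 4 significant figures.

d = 1/p = 1/0.1417″ = 7.0572 pc.
μ = 5178 mas/yr = 5.178 ″/yr.
v_t = 4.740 μ d = 4.740 × 5.178 × 7.0572 = 173.21 km/s.
v = √(v_r² + v_t²) = √(103.4² + 173.21²) = √40693.3 = 201.73 km/s.

201.7 km/s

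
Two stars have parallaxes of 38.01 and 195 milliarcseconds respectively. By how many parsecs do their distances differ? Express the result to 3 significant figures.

21.2 pc

d_A = 1/0.03801″ = 26.309 pc; d_B = 1/0.1950″ = 5.1282 pc.
|d_B − d_A| = |5.1282 − 26.309| = 21.181 pc.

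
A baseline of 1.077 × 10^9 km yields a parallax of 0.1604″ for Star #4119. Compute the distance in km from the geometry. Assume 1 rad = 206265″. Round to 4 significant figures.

θ = 0.1604″ = 0.1604/206265 = 7.7764 × 10^-7 rad.
d = B/θ = (1.077 × 10^9) / (7.7764 × 10^-7) = 1.3850 × 10^15 km.

1.385 × 10^15 km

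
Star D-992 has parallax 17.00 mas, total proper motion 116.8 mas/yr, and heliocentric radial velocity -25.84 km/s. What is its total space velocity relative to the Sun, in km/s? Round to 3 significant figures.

41.6 km/s

d = 1/p = 1/0.01700″ = 58.824 pc.
μ = 116.8 mas/yr = 0.1168 ″/yr.
v_t = 4.740 μ d = 4.740 × 0.1168 × 58.824 = 32.567 km/s.
v = √(v_r² + v_t²) = √((-25.84)² + 32.567²) = √1728.32 = 41.573 km/s.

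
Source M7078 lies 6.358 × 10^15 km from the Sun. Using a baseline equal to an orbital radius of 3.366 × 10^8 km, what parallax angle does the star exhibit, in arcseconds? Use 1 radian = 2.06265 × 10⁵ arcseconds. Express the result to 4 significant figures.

θ ≈ B/d = (3.366 × 10^8) / (6.358 × 10^15) = 5.2941 × 10^-8 rad.
In arcseconds: 5.2941 × 10^-8 × 206265 = 0.01092″.

0.01092 arcsec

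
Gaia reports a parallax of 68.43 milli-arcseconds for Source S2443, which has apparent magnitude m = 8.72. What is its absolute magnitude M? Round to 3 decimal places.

d = 1/p = 1/0.06843″ = 14.613 pc.
m − M = 5 log₁₀(14.613) − 5 = 5.8237 − 5 = 0.8237.
M = m − (m − M) = 8.72 − 0.8237 = 7.896.

M = 7.896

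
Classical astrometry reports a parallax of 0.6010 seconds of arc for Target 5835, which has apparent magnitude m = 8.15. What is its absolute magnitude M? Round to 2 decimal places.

M = 12.04

d = 1/p = 1/0.6010″ = 1.6639 pc.
m − M = 5 log₁₀(1.6639) − 5 = 1.1056 − 5 = -3.8944.
M = m − (m − M) = 8.15 − (-3.8944) = 12.04.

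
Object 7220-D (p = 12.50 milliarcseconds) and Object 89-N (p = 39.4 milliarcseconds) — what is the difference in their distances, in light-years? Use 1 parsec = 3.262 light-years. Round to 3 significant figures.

178 ly

d_A = 1/0.01250″ = 80 pc; d_B = 1/0.03940″ = 25.381 pc.
|d_B − d_A| = |25.381 − 80| = 54.619 pc = 54.619 × 3.262 ly = 178.17 ly.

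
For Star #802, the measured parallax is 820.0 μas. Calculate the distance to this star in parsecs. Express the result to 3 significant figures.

1220 pc

p = 820.0 μas = 0.0008200 arcsec.
d = 1/p = 1/0.0008200 = 1219.5 pc.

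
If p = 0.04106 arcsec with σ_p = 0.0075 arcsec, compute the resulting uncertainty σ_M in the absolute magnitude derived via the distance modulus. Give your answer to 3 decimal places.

σ_M = 0.397 mag

M = m − 5 log₁₀ d + 5 = m + 5 log₁₀ p + 5, so ∂M/∂p = 5/(p ln 10).
σ_M = (5/ln 10) · (σ_p/p) = 2.1715 × 0.0075/0.04106 = 2.1715 × 0.18266 = 0.39665.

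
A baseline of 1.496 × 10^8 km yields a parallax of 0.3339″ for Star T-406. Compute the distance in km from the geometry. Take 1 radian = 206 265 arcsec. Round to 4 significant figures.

θ = 0.3339″ = 0.3339/206265 = 1.6188 × 10^-6 rad.
d = B/θ = (1.496 × 10^8) / (1.6188 × 10^-6) = 9.2414 × 10^13 km.

9.241 × 10^13 km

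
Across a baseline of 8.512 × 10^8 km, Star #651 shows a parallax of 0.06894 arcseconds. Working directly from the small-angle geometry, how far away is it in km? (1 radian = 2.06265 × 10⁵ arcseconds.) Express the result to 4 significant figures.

2.547 × 10^15 km

θ = 0.06894″ = 0.06894/206265 = 3.3423 × 10^-7 rad.
d = B/θ = (8.512 × 10^8) / (3.3423 × 10^-7) = 2.5467 × 10^15 km.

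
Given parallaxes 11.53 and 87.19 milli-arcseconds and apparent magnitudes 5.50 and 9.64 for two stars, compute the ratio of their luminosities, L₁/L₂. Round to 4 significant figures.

L₁/L₂ = 2590

d₁ = 1/p₁ = 1/0.01153″ = 86.73 pc; d₂ = 1/p₂ = 1/0.08719″ = 11.469 pc.
M₁ = m₁ − 5 log₁₀ d₁ + 5 = 5.50 − 9.6908 + 5 = 0.8092.
M₂ = 9.64 − 5.2976 + 5 = 9.3424.
L₁/L₂ = 10^(0.4(M₂ − M₁)) = 10^(0.4 × 8.5332) = 10^3.41328 = 2589.9.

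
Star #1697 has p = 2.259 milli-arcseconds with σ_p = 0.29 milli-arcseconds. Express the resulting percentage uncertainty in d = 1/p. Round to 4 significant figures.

12.84%

For d = 1/p, |σ_d/d| = |σ_p/p|.
σ_p/p = 0.29 / 2.259 = 0.12838 = 12.838%.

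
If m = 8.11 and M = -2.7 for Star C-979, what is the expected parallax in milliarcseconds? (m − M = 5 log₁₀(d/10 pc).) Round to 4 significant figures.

0.6887 mas

m − M = 8.11 − (-2.7) = 10.81.
d = 10^((m−M)/5 + 1) = 10^3.162 = 1452.1 pc.
p = 1/d = 1/1452.1 = 0.00068866 arcsec = 0.68866 mas.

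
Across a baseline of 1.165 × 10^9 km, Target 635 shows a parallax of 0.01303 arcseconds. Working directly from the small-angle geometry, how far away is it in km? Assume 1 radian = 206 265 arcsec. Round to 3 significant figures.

1.84 × 10^16 km

θ = 0.01303″ = 0.01303/206265 = 6.3171 × 10^-8 rad.
d = B/θ = (1.165 × 10^9) / (6.3171 × 10^-8) = 1.8442 × 10^16 km.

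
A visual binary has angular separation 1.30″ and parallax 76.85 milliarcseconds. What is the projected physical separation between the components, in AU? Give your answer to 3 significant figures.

16.9 AU

d = 1/p = 1/0.07685″ = 13.012 pc.
At distance d (pc), an angle of θ arcsec spans θ·d AU: s = 1.30 × 13.012 = 16.916 AU.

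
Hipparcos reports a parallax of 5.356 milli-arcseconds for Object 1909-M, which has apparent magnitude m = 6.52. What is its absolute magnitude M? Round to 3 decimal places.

d = 1/p = 1/0.005356″ = 186.71 pc.
m − M = 5 log₁₀(186.71) − 5 = 11.3558 − 5 = 6.3558.
M = m − (m − M) = 6.52 − 6.3558 = 0.164.

M = 0.164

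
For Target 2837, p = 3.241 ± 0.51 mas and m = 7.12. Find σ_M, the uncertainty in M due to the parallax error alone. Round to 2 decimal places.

σ_M = 0.34 mag

M = m − 5 log₁₀ d + 5 = m + 5 log₁₀ p + 5, so ∂M/∂p = 5/(p ln 10).
σ_M = (5/ln 10) · (σ_p/p) = 2.1715 × 0.51/3.241 = 2.1715 × 0.15736 = 0.34171.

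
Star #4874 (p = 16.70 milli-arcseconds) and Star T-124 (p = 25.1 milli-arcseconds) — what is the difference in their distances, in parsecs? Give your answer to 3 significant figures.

d_A = 1/0.01670″ = 59.88 pc; d_B = 1/0.02510″ = 39.841 pc.
|d_B − d_A| = |39.841 − 59.88| = 20.039 pc.

20.0 pc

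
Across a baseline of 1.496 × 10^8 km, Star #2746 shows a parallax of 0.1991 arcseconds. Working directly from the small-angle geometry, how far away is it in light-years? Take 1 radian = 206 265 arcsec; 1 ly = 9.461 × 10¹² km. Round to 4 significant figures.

θ = 0.1991″ = 0.1991/206265 = 9.6526 × 10^-7 rad.
d = B/θ = (1.496 × 10^8) / (9.6526 × 10^-7) = 1.5498 × 10^14 km = (1.5498 × 10^14) / (9.461 × 10^12) ly = 16.381 ly.

16.38 ly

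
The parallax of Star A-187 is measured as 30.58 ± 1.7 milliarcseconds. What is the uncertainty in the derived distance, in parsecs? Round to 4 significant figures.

1.818 pc

d = 1/p, so σ_d = σ_p / p².
σ_d = 0.00170 / (0.03058)² = 0.00170 / 0.00093514 = 1.8179 pc.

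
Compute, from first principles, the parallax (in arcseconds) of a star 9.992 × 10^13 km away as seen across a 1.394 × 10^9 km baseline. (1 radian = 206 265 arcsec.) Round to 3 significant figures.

2.88 arcsec

θ ≈ B/d = (1.394 × 10^9) / (9.992 × 10^13) = 1.3951 × 10^-5 rad.
In arcseconds: 1.3951 × 10^-5 × 206265 = 2.8776″.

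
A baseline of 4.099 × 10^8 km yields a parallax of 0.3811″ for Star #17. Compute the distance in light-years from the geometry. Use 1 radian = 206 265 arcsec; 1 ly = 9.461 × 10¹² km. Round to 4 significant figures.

θ = 0.3811″ = 0.3811/206265 = 1.8476 × 10^-6 rad.
d = B/θ = (4.099 × 10^8) / (1.8476 × 10^-6) = 2.2186 × 10^14 km = (2.2186 × 10^14) / (9.461 × 10^12) ly = 23.45 ly.

23.45 ly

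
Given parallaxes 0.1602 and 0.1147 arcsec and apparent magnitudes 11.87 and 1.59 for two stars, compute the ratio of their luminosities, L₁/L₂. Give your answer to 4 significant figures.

d₁ = 1/p₁ = 1/0.1602″ = 6.2422 pc; d₂ = 1/p₂ = 1/0.1147″ = 8.7184 pc.
M₁ = m₁ − 5 log₁₀ d₁ + 5 = 11.87 − 3.9767 + 5 = 12.8933.
M₂ = 1.59 − 4.7022 + 5 = 1.8878.
L₁/L₂ = 10^(0.4(M₂ − M₁)) = 10^(0.4 × (-11.0055)) = 10^(-4.40220) = 0.00003961.

L₁/L₂ = 3.961 × 10^-5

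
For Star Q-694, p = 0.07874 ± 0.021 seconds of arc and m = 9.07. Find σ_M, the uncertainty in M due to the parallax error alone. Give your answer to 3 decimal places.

σ_M = 0.579 mag

M = m − 5 log₁₀ d + 5 = m + 5 log₁₀ p + 5, so ∂M/∂p = 5/(p ln 10).
σ_M = (5/ln 10) · (σ_p/p) = 2.1715 × 0.021/0.07874 = 2.1715 × 0.2667 = 0.57914.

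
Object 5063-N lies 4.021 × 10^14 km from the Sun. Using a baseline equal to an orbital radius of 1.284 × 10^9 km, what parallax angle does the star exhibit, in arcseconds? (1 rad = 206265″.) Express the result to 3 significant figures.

θ ≈ B/d = (1.284 × 10^9) / (4.021 × 10^14) = 3.1932 × 10^-6 rad.
In arcseconds: 3.1932 × 10^-6 × 206265 = 0.65865″.

0.659 arcsec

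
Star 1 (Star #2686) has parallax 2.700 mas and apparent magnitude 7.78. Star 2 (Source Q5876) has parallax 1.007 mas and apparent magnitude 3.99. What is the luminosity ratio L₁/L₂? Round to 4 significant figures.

d₁ = 1/p₁ = 1/0.002700″ = 370.37 pc; d₂ = 1/p₂ = 1/0.001007″ = 993.05 pc.
M₁ = m₁ − 5 log₁₀ d₁ + 5 = 7.78 − 12.8432 + 5 = -0.0632.
M₂ = 3.99 − 14.9849 + 5 = -5.9949.
L₁/L₂ = 10^(0.4(M₂ − M₁)) = 10^(0.4 × (-5.9317)) = 10^(-2.37268) = 0.0042396.

L₁/L₂ = 0.004240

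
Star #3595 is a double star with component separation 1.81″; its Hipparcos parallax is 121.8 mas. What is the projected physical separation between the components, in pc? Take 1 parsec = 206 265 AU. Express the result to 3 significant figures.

7.20 × 10^-5 pc

d = 1/p = 1/0.1218″ = 8.2102 pc.
At distance d (pc), an angle of θ arcsec spans θ·d AU: s = 1.81 × 8.2102 = 14.86 AU.
= 14.86 / 206265 = 7.2043 × 10^-5 pc.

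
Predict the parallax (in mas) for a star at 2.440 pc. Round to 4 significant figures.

409.8 mas

p = 1/d = 1/2.44 = 0.40984 arcsec.
= 0.40984 × 1000 = 409.84 mas.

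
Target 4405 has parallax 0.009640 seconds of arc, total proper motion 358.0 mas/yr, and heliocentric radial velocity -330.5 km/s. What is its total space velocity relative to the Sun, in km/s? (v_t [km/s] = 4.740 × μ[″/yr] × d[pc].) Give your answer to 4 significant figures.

d = 1/p = 1/0.009640″ = 103.73 pc.
μ = 358.0 mas/yr = 0.3580 ″/yr.
v_t = 4.740 μ d = 4.740 × 0.3580 × 103.73 = 176.02 km/s.
v = √(v_r² + v_t²) = √((-330.5)² + 176.02²) = √140213 = 374.45 km/s.

374.5 km/s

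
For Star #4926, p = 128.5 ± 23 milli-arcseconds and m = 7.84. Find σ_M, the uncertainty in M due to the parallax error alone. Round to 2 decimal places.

σ_M = 0.39 mag

M = m − 5 log₁₀ d + 5 = m + 5 log₁₀ p + 5, so ∂M/∂p = 5/(p ln 10).
σ_M = (5/ln 10) · (σ_p/p) = 2.1715 × 23/128.5 = 2.1715 × 0.17899 = 0.38868.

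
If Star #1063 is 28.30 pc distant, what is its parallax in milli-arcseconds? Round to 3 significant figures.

35.3 mas

p = 1/d = 1/28.3 = 0.035336 arcsec.
= 0.035336 × 1000 = 35.336 mas.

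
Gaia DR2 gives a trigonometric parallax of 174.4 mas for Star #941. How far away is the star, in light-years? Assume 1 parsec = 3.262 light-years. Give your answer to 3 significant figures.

p = 174.4 mas = 0.1744 arcsec.
d = 1/p = 1/0.1744 = 5.7339 pc.
In light-years: 5.7339 × 3.262 = 18.704 ly.

18.7 light years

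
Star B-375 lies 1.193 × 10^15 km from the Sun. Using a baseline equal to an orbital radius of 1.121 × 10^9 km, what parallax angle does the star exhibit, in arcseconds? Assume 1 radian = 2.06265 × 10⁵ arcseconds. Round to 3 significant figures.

θ ≈ B/d = (1.121 × 10^9) / (1.193 × 10^15) = 9.3965 × 10^-7 rad.
In arcseconds: 9.3965 × 10^-7 × 206265 = 0.19382″.

0.194 arcsec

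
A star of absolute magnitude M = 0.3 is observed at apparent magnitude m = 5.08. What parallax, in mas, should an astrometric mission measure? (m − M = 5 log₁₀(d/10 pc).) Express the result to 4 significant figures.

11.07 mas

m − M = 5.08 − 0.3 = 4.78.
d = 10^((m−M)/5 + 1) = 10^1.956 = 90.365 pc.
p = 1/d = 1/90.365 = 0.011066 arcsec = 11.066 mas.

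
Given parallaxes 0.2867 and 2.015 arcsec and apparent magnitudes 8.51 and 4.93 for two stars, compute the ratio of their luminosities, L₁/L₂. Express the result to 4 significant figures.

d₁ = 1/p₁ = 1/0.2867″ = 3.488 pc; d₂ = 1/p₂ = 1/2.015″ = 0.49628 pc.
M₁ = m₁ − 5 log₁₀ d₁ + 5 = 8.51 − 2.7129 + 5 = 10.7971.
M₂ = 4.93 − (-1.5214) + 5 = 11.4514.
L₁/L₂ = 10^(0.4(M₂ − M₁)) = 10^(0.4 × 0.6543) = 10^0.26172 = 1.8269.

L₁/L₂ = 1.827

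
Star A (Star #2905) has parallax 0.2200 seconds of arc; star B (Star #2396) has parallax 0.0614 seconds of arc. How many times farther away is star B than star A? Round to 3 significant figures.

3.58

Since d = 1/p, d_B/d_A = p_A/p_B.
= 0.2200 / 0.0614 = 3.5831.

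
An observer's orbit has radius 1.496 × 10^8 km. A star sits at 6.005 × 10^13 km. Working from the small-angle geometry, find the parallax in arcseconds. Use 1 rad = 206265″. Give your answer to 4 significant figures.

0.5139 arcsec

θ ≈ B/d = (1.496 × 10^8) / (6.005 × 10^13) = 2.4913 × 10^-6 rad.
In arcseconds: 2.4913 × 10^-6 × 206265 = 0.51387″.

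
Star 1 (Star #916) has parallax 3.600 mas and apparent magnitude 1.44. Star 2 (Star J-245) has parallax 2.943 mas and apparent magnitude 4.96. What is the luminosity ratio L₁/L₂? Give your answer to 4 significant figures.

d₁ = 1/p₁ = 1/0.003600″ = 277.78 pc; d₂ = 1/p₂ = 1/0.002943″ = 339.79 pc.
M₁ = m₁ − 5 log₁₀ d₁ + 5 = 1.44 − 12.2185 + 5 = -5.7785.
M₂ = 4.96 − 12.6561 + 5 = -2.6961.
L₁/L₂ = 10^(0.4(M₂ − M₁)) = 10^(0.4 × 3.0824) = 10^1.23296 = 17.099.

L₁/L₂ = 17.10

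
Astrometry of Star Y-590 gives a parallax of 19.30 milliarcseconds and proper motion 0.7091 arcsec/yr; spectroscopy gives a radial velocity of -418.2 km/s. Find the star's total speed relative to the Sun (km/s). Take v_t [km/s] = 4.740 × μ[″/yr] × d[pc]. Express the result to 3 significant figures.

d = 1/p = 1/0.01930″ = 51.813 pc.
v_t = 4.740 μ d = 4.740 × 0.7091 × 51.813 = 174.15 km/s.
v = √(v_r² + v_t²) = √((-418.2)² + 174.15²) = √205219 = 453.01 km/s.

453 km/s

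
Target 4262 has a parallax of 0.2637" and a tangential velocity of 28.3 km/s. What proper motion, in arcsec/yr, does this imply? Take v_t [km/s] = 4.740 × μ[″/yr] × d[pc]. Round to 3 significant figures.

1.57 arcsec/yr

d = 1/p = 1/0.2637″ = 3.7922 pc.
μ = v_t / (4.74 d) = 28.3 / (4.74 × 3.7922) = 28.3 / 17.975 = 1.5744 ″/yr.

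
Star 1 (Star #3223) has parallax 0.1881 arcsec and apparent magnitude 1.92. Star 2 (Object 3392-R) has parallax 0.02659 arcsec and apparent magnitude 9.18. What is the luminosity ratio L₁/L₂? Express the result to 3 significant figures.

d₁ = 1/p₁ = 1/0.1881″ = 5.3163 pc; d₂ = 1/p₂ = 1/0.02659″ = 37.608 pc.
M₁ = m₁ − 5 log₁₀ d₁ + 5 = 1.92 − 3.6280 + 5 = 3.2920.
M₂ = 9.18 − 7.8764 + 5 = 6.3036.
L₁/L₂ = 10^(0.4(M₂ − M₁)) = 10^(0.4 × 3.0116) = 10^1.20464 = 16.019.

L₁/L₂ = 16.0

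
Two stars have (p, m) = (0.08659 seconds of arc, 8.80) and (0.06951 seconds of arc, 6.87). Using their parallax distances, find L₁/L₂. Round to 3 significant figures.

L₁/L₂ = 0.109

d₁ = 1/p₁ = 1/0.08659″ = 11.549 pc; d₂ = 1/p₂ = 1/0.06951″ = 14.386 pc.
M₁ = m₁ − 5 log₁₀ d₁ + 5 = 8.80 − 5.3127 + 5 = 8.4873.
M₂ = 6.87 − 5.7897 + 5 = 6.0803.
L₁/L₂ = 10^(0.4(M₂ − M₁)) = 10^(0.4 × (-2.4070)) = 10^(-0.96280) = 0.10894.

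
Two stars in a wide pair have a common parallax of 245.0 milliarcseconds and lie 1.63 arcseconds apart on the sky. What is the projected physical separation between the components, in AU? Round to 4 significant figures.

6.653 AU

d = 1/p = 1/0.2450″ = 4.0816 pc.
At distance d (pc), an angle of θ arcsec spans θ·d AU: s = 1.63 × 4.0816 = 6.653 AU.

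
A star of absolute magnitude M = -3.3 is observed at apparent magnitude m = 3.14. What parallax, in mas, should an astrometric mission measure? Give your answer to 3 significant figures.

5.15 mas

m − M = 3.14 − (-3.3) = 6.44.
d = 10^((m−M)/5 + 1) = 10^2.288 = 194.09 pc.
p = 1/d = 1/194.09 = 0.0051522 arcsec = 5.1522 mas.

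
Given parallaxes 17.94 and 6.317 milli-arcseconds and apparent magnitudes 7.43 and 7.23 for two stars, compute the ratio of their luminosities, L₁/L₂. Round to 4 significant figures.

d₁ = 1/p₁ = 1/0.01794″ = 55.741 pc; d₂ = 1/p₂ = 1/0.006317″ = 158.3 pc.
M₁ = m₁ − 5 log₁₀ d₁ + 5 = 7.43 − 8.7309 + 5 = 3.6991.
M₂ = 7.23 − 10.9974 + 5 = 1.2326.
L₁/L₂ = 10^(0.4(M₂ − M₁)) = 10^(0.4 × (-2.4665)) = 10^(-0.98660) = 0.10313.

L₁/L₂ = 0.1031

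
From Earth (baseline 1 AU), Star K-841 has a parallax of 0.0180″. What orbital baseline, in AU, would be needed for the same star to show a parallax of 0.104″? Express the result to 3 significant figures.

Parallax scales linearly with baseline: p ∝ B, so B = p_target / p_Earth × 1 AU.
B = 0.104 / 0.0180 = 5.7778 AU.

5.78 AU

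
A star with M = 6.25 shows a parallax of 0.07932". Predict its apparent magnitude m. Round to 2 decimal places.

d = 1/p = 1/0.07932″ = 12.607 pc.
m − M = 5 log₁₀ d − 5 = 5 log₁₀(12.607) − 5 = 5.5031 − 5 = 0.5031.
m = M + (m − M) = 6.25 + 0.5031 = 6.75.

m = 6.75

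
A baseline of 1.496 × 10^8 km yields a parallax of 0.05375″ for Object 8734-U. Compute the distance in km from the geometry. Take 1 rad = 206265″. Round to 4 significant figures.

θ = 0.05375″ = 0.05375/206265 = 2.6059 × 10^-7 rad.
d = B/θ = (1.496 × 10^8) / (2.6059 × 10^-7) = 5.7408 × 10^14 km.

5.741 × 10^14 km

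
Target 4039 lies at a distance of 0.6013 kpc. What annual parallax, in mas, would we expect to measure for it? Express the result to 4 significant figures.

d = 0.6013 kpc = 601.3 pc.
p = 1/d = 1/601.3 = 0.0016631 arcsec.
= 0.0016631 × 1000 = 1.6631 mas.

1.663 mas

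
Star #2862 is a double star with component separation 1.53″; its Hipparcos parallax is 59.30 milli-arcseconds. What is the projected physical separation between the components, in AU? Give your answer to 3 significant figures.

d = 1/p = 1/0.05930″ = 16.863 pc.
At distance d (pc), an angle of θ arcsec spans θ·d AU: s = 1.53 × 16.863 = 25.8 AU.

25.8 AU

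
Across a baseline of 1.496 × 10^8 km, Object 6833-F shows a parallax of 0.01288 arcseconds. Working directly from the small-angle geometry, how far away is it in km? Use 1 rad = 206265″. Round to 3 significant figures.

θ = 0.01288″ = 0.01288/206265 = 6.2444 × 10^-8 rad.
d = B/θ = (1.496 × 10^8) / (6.2444 × 10^-8) = 2.3957 × 10^15 km.

2.40 × 10^15 km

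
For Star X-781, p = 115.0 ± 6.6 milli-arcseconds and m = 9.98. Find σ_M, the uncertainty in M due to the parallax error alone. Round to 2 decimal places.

σ_M = 0.12 mag

M = m − 5 log₁₀ d + 5 = m + 5 log₁₀ p + 5, so ∂M/∂p = 5/(p ln 10).
σ_M = (5/ln 10) · (σ_p/p) = 2.1715 × 6.6/115.0 = 2.1715 × 0.057391 = 0.12462.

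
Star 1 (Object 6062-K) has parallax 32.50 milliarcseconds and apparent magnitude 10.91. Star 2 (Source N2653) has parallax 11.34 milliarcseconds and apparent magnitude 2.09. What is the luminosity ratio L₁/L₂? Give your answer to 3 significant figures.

L₁/L₂ = 3.61 × 10^-5

d₁ = 1/p₁ = 1/0.03250″ = 30.769 pc; d₂ = 1/p₂ = 1/0.01134″ = 88.183 pc.
M₁ = m₁ − 5 log₁₀ d₁ + 5 = 10.91 − 7.4406 + 5 = 8.4694.
M₂ = 2.09 − 9.7269 + 5 = -2.6369.
L₁/L₂ = 10^(0.4(M₂ − M₁)) = 10^(0.4 × (-11.1063)) = 10^(-4.44252) = 0.000036098.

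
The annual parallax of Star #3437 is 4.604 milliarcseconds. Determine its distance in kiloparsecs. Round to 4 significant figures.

0.2172 kpc

p = 4.604 milliarcseconds = 0.004604 arcsec.
d = 1/p = 1/0.004604 = 217.2 pc.
= 0.2172 kpc.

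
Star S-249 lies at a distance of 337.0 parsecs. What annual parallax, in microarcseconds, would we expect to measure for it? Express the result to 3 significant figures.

2970 μas

p = 1/d = 1/337 = 0.0029674 arcsec.
= 0.0029674 × 10⁶ = 2967.4 μas.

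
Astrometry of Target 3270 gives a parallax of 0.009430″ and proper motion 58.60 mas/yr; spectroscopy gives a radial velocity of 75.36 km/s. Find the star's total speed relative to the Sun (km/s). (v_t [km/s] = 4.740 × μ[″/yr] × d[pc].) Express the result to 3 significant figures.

d = 1/p = 1/0.009430″ = 106.04 pc.
μ = 58.60 mas/yr = 0.05860 ″/yr.
v_t = 4.740 μ d = 4.740 × 0.05860 × 106.04 = 29.454 km/s.
v = √(v_r² + v_t²) = √(75.36² + 29.454²) = √6546.67 = 80.911 km/s.

80.9 km/s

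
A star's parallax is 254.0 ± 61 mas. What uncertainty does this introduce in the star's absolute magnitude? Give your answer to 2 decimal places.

σ_M = 0.52 mag

M = m − 5 log₁₀ d + 5 = m + 5 log₁₀ p + 5, so ∂M/∂p = 5/(p ln 10).
σ_M = (5/ln 10) · (σ_p/p) = 2.1715 × 61/254.0 = 2.1715 × 0.24016 = 0.52151.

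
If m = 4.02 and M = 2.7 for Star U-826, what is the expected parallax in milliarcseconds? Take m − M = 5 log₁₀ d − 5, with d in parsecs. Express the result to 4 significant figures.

54.45 mas

m − M = 4.02 − 2.7 = 1.32.
d = 10^((m−M)/5 + 1) = 10^1.264 = 18.365 pc.
p = 1/d = 1/18.365 = 0.054451 arcsec = 54.451 mas.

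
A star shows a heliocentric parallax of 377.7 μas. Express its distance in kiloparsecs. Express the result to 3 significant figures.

p = 377.7 μas = 0.0003777 arcsec.
d = 1/p = 1/0.0003777 = 2647.6 pc.
= 2.6476 kpc.

2.65 kpc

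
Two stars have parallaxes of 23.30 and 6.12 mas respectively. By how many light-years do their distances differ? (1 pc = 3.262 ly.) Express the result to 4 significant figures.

d_A = 1/0.02330″ = 42.918 pc; d_B = 1/0.006120″ = 163.4 pc.
|d_B − d_A| = |163.4 − 42.918| = 120.48 pc = 120.48 × 3.262 ly = 393.01 ly.

393.0 ly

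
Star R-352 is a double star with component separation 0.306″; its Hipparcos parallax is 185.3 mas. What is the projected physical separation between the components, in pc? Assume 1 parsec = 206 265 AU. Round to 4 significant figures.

d = 1/p = 1/0.1853″ = 5.3967 pc.
At distance d (pc), an angle of θ arcsec spans θ·d AU: s = 0.306 × 5.3967 = 1.6514 AU.
= 1.6514 / 206265 = 8.0062 × 10^-6 pc.

8.006 × 10^-6 pc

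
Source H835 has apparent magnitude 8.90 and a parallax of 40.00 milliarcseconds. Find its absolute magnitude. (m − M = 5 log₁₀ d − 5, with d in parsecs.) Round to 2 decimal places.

M = 6.91

d = 1/p = 1/0.04000″ = 25 pc.
m − M = 5 log₁₀(25) − 5 = 6.9897 − 5 = 1.9897.
M = m − (m − M) = 8.90 − 1.9897 = 6.91.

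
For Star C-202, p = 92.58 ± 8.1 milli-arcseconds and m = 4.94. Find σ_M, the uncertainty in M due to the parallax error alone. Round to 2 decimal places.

σ_M = 0.19 mag

M = m − 5 log₁₀ d + 5 = m + 5 log₁₀ p + 5, so ∂M/∂p = 5/(p ln 10).
σ_M = (5/ln 10) · (σ_p/p) = 2.1715 × 8.1/92.58 = 2.1715 × 0.087492 = 0.18999.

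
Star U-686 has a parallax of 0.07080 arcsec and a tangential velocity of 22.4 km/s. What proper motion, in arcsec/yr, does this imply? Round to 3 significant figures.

d = 1/p = 1/0.07080″ = 14.124 pc.
μ = v_t / (4.74 d) = 22.4 / (4.74 × 14.124) = 22.4 / 66.948 = 0.33459 ″/yr.

0.335 arcsec/yr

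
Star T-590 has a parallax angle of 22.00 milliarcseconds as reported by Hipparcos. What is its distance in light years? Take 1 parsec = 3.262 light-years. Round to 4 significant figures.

148.3 light years

p = 22.00 milliarcseconds = 0.02200 arcsec.
d = 1/p = 1/0.02200 = 45.455 pc.
In light-years: 45.455 × 3.262 = 148.27 ly.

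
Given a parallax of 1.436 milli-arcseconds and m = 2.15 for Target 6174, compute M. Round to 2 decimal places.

d = 1/p = 1/0.001436″ = 696.38 pc.
m − M = 5 log₁₀(696.38) − 5 = 14.2142 − 5 = 9.2142.
M = m − (m − M) = 2.15 − 9.2142 = -7.06.

M = -7.06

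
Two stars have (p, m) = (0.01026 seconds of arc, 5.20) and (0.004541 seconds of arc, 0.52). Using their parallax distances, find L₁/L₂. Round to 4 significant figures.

d₁ = 1/p₁ = 1/0.01026″ = 97.466 pc; d₂ = 1/p₂ = 1/0.004541″ = 220.22 pc.
M₁ = m₁ − 5 log₁₀ d₁ + 5 = 5.20 − 9.9443 + 5 = 0.2557.
M₂ = 0.52 − 11.7143 + 5 = -6.1943.
L₁/L₂ = 10^(0.4(M₂ − M₁)) = 10^(0.4 × (-6.4500)) = 10^(-2.58000) = 0.0026303.

L₁/L₂ = 0.002630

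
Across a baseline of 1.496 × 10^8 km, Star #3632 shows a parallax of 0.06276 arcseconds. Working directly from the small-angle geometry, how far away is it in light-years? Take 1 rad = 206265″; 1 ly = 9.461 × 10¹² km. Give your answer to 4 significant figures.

θ = 0.06276″ = 0.06276/206265 = 3.0427 × 10^-7 rad.
d = B/θ = (1.496 × 10^8) / (3.0427 × 10^-7) = 4.9167 × 10^14 km = (4.9167 × 10^14) / (9.461 × 10^12) ly = 51.968 ly.

51.97 ly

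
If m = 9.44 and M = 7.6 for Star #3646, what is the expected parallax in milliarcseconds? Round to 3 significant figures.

42.9 mas

m − M = 9.44 − 7.6 = 1.84.
d = 10^((m−M)/5 + 1) = 10^1.368 = 23.335 pc.
p = 1/d = 1/23.335 = 0.042854 arcsec = 42.854 mas.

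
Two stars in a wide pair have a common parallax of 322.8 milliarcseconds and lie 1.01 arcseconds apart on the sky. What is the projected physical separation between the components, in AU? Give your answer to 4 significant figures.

3.129 AU

d = 1/p = 1/0.3228″ = 3.0979 pc.
At distance d (pc), an angle of θ arcsec spans θ·d AU: s = 1.01 × 3.0979 = 3.1289 AU.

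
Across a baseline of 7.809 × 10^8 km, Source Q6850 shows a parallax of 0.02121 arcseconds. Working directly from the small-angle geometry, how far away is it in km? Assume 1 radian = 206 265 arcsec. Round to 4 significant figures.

θ = 0.02121″ = 0.02121/206265 = 1.0283 × 10^-7 rad.
d = B/θ = (7.809 × 10^8) / (1.0283 × 10^-7) = 7.5941 × 10^15 km.

7.594 × 10^15 km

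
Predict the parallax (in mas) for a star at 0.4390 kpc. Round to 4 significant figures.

2.278 mas

d = 0.4390 kpc = 439 pc.
p = 1/d = 1/439 = 0.0022779 arcsec.
= 0.0022779 × 1000 = 2.2779 mas.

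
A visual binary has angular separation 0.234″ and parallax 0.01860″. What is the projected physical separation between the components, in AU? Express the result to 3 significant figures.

12.6 AU

d = 1/p = 1/0.01860″ = 53.763 pc.
At distance d (pc), an angle of θ arcsec spans θ·d AU: s = 0.234 × 53.763 = 12.581 AU.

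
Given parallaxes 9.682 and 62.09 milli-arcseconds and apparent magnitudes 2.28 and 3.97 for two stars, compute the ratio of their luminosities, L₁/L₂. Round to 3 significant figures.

d₁ = 1/p₁ = 1/0.009682″ = 103.28 pc; d₂ = 1/p₂ = 1/0.06209″ = 16.106 pc.
M₁ = m₁ − 5 log₁₀ d₁ + 5 = 2.28 − 10.0701 + 5 = -2.7901.
M₂ = 3.97 − 6.0349 + 5 = 2.9351.
L₁/L₂ = 10^(0.4(M₂ − M₁)) = 10^(0.4 × 5.7252) = 10^2.29008 = 195.02.

L₁/L₂ = 195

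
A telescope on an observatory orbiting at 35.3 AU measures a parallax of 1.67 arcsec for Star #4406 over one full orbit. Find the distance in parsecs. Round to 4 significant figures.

With baseline B (in AU) and parallax p (in arcsec), d = B/p parsecs.
d = 35.3 / 1.67 = 21.138 pc.

21.14 pc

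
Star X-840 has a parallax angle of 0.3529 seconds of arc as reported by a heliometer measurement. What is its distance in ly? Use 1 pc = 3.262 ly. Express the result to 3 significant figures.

d = 1/p = 1/0.3529 = 2.8337 pc.
In light-years: 2.8337 × 3.262 = 9.2435 ly.

9.24 ly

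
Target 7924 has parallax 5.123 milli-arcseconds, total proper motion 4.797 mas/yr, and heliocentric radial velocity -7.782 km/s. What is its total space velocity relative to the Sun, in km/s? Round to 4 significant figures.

8.959 km/s

d = 1/p = 1/0.005123″ = 195.2 pc.
μ = 4.797 mas/yr = 0.004797 ″/yr.
v_t = 4.740 μ d = 4.740 × 0.004797 × 195.2 = 4.4384 km/s.
v = √(v_r² + v_t²) = √((-7.782)² + 4.4384²) = √80.2589 = 8.9587 km/s.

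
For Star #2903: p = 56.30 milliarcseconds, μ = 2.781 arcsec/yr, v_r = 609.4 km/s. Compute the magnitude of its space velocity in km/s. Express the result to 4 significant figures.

652.8 km/s

d = 1/p = 1/0.05630″ = 17.762 pc.
v_t = 4.740 μ d = 4.740 × 2.781 × 17.762 = 234.14 km/s.
v = √(v_r² + v_t²) = √(609.4² + 234.14²) = √426190 = 652.83 km/s.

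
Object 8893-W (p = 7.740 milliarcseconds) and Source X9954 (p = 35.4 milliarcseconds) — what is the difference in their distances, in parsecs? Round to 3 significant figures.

101 pc

d_A = 1/0.007740″ = 129.2 pc; d_B = 1/0.03540″ = 28.249 pc.
|d_B − d_A| = |28.249 − 129.2| = 100.95 pc.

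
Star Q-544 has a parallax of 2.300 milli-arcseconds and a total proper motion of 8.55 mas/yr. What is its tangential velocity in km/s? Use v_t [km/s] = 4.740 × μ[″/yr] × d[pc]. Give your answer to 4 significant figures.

d = 1/p = 1/0.002300″ = 434.78 pc.
μ = 8.55 mas/yr = 0.00855 ″/yr.
v_t = 4.74 × μ × d = 4.74 × 0.00855 × 434.78 = 17.62 km/s.

17.62 km/s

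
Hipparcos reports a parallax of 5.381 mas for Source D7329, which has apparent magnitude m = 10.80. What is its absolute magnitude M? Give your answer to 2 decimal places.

M = 4.45

d = 1/p = 1/0.005381″ = 185.84 pc.
m − M = 5 log₁₀(185.84) − 5 = 11.3457 − 5 = 6.3457.
M = m − (m − M) = 10.80 − 6.3457 = 4.45.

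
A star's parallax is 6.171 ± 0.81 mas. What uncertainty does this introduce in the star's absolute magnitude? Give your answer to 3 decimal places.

σ_M = 0.285 mag

M = m − 5 log₁₀ d + 5 = m + 5 log₁₀ p + 5, so ∂M/∂p = 5/(p ln 10).
σ_M = (5/ln 10) · (σ_p/p) = 2.1715 × 0.81/6.171 = 2.1715 × 0.13126 = 0.28503.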